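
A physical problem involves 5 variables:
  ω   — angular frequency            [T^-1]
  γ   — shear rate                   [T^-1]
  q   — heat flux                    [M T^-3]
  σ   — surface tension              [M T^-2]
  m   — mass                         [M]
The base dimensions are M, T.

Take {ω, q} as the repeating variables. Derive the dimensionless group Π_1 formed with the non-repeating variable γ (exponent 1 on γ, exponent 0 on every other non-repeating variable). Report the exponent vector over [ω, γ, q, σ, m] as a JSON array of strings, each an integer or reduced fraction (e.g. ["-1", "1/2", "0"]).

["-1", "1", "0", "0", "0"]

Write exponents as rows M,T / cols ω,γ,q,σ,m:
  M: [ 0  0  1  1  1]
  T: [-1 -1 -3 -2  0]
RREF → pivots at {ω,q} ⇒ r = 2
Repeat: ω,q; free: γ,σ,m
RREF:
  r0: [   1    1    0   -1   -3]
  r1: [   0    0    1    1    1]
Fix exponent of γ at 1, σ at 0, m at 0; solve each RREF row for its pivot's exponent:
  r0: exp(ω) + (1)·1 = 0 ⇒ exp(ω) = -1
  r1: exp(q) + (0)·1 = 0 ⇒ exp(q) = 0
Π_1 = ω^-1 · γ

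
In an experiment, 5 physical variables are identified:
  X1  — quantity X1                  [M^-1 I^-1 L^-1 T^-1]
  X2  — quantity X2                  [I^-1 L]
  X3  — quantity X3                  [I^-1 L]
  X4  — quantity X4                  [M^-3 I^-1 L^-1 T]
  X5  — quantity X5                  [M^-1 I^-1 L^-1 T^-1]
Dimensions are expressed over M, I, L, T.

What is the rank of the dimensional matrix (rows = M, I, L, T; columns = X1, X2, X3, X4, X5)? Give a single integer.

3

Exponent matrix [M,I,L,T] × [X1,X2,X3,X4,X5]:
  M: [-1  0  0 -3 -1]
  I: [-1 -1 -1 -1 -1]
  L: [-1  1  1 -1 -1]
  T: [-1  0  0  1 -1]
Row reduction gives pivot columns X1,X2,X4; rank = 3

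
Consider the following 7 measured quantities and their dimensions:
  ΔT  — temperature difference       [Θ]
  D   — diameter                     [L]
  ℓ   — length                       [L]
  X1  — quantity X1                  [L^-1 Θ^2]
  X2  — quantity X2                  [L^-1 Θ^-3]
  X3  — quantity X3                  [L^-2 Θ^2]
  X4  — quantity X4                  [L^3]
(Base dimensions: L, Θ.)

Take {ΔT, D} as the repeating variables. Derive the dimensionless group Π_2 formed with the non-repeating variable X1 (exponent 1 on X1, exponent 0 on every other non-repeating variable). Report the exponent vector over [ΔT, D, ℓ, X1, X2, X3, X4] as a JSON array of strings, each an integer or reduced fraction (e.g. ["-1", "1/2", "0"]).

["-2", "1", "0", "1", "0", "0", "0"]

Exponent matrix [L,Θ] × [ΔT,D,ℓ,X1,X2,X3,X4]:
  L: [ 0  1  1 -1 -1 -2  3]
  Θ: [ 1  0  0  2 -3  2  0]
RREF → pivots at {ΔT,D} ⇒ r = 2
Repeat: ΔT,D; free: ℓ,X1,X2,X3,X4
RREF:
  r0: [   1    0    0    2   -3    2    0]
  r1: [   0    1    1   -1   -1   -2    3]
Fix exponent of X1 at 1, ℓ at 0, X2 at 0, X3 at 0, X4 at 0; solve each RREF row for its pivot's exponent:
  r0: exp(ΔT) + (2)·1 = 0 ⇒ exp(ΔT) = -2
  r1: exp(D) + (-1)·1 = 0 ⇒ exp(D) = 1
Π_2 = ΔT^-2 · D · X1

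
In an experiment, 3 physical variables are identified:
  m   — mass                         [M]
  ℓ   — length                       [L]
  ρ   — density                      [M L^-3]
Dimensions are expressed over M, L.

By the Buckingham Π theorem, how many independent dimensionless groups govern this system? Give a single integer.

Write exponents as rows M,L / cols m,ℓ,ρ:
  M: [ 1  0  1]
  L: [ 0  1 -3]
Row reduction gives pivot columns m,ℓ; rank = 2
3 vars − rank 2 = 1 Π group

1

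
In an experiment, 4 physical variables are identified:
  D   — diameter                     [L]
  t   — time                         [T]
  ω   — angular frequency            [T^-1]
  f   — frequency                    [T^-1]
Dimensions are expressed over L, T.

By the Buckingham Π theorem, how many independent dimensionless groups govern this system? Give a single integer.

2

Exponent matrix [L,T] × [D,t,ω,f]:
  L: [ 1  0  0  0]
  T: [ 0  1 -1 -1]
Row reduction gives pivot columns D,t; rank = 2
n=4, r=2 ⇒ 2 dimensionless groups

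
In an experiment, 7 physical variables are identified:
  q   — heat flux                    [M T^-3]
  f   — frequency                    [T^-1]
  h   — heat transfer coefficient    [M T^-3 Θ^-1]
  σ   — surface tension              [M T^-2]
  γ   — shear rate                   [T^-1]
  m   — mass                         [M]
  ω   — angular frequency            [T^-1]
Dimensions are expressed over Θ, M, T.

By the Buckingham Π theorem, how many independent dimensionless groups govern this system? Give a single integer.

4

Exponent matrix [Θ,M,T] × [q,f,h,σ,γ,m,ω]:
  Θ: [ 0  0 -1  0  0  0  0]
  M: [ 1  0  1  1  0  1  0]
  T: [-3 -1 -3 -2 -1  0 -1]
Row reduction gives pivot columns q,f,h; rank = 3
7 vars − rank 3 = 4 Π groups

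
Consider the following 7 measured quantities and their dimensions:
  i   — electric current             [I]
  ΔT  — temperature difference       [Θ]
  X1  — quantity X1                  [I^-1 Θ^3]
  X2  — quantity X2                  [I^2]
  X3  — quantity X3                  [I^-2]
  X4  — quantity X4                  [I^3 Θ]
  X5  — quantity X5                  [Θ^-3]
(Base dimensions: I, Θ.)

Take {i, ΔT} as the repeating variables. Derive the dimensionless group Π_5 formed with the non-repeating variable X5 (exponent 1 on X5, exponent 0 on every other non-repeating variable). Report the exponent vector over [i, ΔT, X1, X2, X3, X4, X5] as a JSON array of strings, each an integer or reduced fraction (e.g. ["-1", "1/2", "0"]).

["0", "3", "0", "0", "0", "0", "1"]

Write exponents as rows I,Θ / cols i,ΔT,X1,X2,X3,X4,X5:
  I: [ 1  0 -1  2 -2  3  0]
  Θ: [ 0  1  3  0  0  1 -3]
RREF → pivots at {i,ΔT} ⇒ r = 2
Pivot set = {i,ΔT}, free = {X1,X2,X3,X4,X5}
RREF:
  r0: [   1    0   -1    2   -2    3    0]
  r1: [   0    1    3    0    0    1   -3]
Fix exponent of X5 at 1, X1 at 0, X2 at 0, X3 at 0, X4 at 0; solve each RREF row for its pivot's exponent:
  r0: exp(i) + (0)·1 = 0 ⇒ exp(i) = 0
  r1: exp(ΔT) + (-3)·1 = 0 ⇒ exp(ΔT) = 3
Π_5 = ΔT^3 · X5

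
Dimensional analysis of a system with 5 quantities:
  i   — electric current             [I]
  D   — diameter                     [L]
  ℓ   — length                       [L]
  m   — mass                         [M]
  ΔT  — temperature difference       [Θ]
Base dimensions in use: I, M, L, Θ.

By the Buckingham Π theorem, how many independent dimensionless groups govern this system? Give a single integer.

Write exponents as rows I,M,L,Θ / cols i,D,ℓ,m,ΔT:
  I: [ 1  0  0  0  0]
  M: [ 0  0  0  1  0]
  L: [ 0  1  1  0  0]
  Θ: [ 0  0  0  0  1]
Echelon form has 4 nonzero rows (pivots: i,D,m,ΔT)
5 vars − rank 4 = 1 Π group

1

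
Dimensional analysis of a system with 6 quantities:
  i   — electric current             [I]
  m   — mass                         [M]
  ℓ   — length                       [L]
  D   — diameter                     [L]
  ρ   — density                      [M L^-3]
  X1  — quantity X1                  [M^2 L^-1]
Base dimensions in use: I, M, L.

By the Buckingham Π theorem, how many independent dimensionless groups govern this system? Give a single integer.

Write exponents as rows I,M,L / cols i,m,ℓ,D,ρ,X1:
  I: [ 1  0  0  0  0  0]
  M: [ 0  1  0  0  1  2]
  L: [ 0  0  1  1 -3 -1]
RREF → pivots at {i,m,ℓ} ⇒ r = 3
n=6, r=3 ⇒ 3 dimensionless groups

3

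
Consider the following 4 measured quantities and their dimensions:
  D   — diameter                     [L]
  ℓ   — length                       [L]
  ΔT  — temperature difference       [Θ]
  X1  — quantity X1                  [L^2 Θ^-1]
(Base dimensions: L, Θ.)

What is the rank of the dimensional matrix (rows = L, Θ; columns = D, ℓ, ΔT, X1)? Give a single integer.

Dimensional matrix (L×Θ by D×ℓ×ΔT×X1):
  L: [ 1  1  0  2]
  Θ: [ 0  0  1 -1]
Echelon form has 2 nonzero rows (pivots: D,ΔT)

2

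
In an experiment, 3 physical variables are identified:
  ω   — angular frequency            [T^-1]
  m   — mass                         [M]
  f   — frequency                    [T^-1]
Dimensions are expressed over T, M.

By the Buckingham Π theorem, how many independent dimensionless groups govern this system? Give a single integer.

Dimensional matrix (T×M by ω×m×f):
  T: [-1  0 -1]
  M: [ 0  1  0]
Echelon form has 2 nonzero rows (pivots: ω,m)
n=3, r=2 ⇒ 1 dimensionless group

1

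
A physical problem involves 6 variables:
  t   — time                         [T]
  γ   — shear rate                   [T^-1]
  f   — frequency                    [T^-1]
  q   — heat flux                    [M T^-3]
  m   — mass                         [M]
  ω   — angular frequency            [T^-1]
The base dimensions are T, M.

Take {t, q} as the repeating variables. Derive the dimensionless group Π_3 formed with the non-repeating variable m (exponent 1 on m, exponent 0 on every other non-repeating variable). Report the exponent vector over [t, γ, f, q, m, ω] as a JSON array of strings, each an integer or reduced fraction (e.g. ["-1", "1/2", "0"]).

["-3", "0", "0", "-1", "1", "0"]

Exponent matrix [T,M] × [t,γ,f,q,m,ω]:
  T: [ 1 -1 -1 -3  0 -1]
  M: [ 0  0  0  1  1  0]
Echelon form has 2 nonzero rows (pivots: t,q)
Repeat: t,q; free: γ,f,m,ω
RREF:
  r0: [   1   -1   -1    0    3   -1]
  r1: [   0    0    0    1    1    0]
Fix exponent of m at 1, γ at 0, f at 0, ω at 0; solve each RREF row for its pivot's exponent:
  r0: exp(t) + (3)·1 = 0 ⇒ exp(t) = -3
  r1: exp(q) + (1)·1 = 0 ⇒ exp(q) = -1
Π_3 = t^-3 · q^-1 · m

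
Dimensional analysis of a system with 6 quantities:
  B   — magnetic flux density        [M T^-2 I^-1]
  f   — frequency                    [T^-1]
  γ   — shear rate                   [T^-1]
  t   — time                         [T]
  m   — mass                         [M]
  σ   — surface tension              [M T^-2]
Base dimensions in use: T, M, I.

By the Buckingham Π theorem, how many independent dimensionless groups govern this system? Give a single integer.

3

Exponent matrix [T,M,I] × [B,f,γ,t,m,σ]:
  T: [-2 -1 -1  1  0 -2]
  M: [ 1  0  0  0  1  1]
  I: [-1  0  0  0  0  0]
Echelon form has 3 nonzero rows (pivots: B,f,m)
Π count = n − r = 6 − 3 = 3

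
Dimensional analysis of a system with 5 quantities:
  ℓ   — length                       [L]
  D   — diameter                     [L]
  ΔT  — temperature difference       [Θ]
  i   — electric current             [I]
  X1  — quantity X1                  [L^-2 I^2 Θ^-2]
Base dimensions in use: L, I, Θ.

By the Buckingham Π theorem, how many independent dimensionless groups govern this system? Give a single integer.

2

Write exponents as rows L,I,Θ / cols ℓ,D,ΔT,i,X1:
  L: [ 1  1  0  0 -2]
  I: [ 0  0  0  1  2]
  Θ: [ 0  0  1  0 -2]
RREF → pivots at {ℓ,ΔT,i} ⇒ r = 3
n=5, r=3 ⇒ 2 dimensionless groups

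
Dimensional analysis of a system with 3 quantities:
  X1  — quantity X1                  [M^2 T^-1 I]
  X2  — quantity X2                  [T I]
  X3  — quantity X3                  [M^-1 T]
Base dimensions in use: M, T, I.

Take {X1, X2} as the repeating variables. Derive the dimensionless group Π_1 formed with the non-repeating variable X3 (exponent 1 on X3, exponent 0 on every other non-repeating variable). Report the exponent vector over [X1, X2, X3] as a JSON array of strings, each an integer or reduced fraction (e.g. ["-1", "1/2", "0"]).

Exponent matrix [M,T,I] × [X1,X2,X3]:
  M: [ 2  0 -1]
  T: [-1  1  1]
  I: [ 1  1  0]
RREF → pivots at {X1,X2} ⇒ r = 2
Repeat: X1,X2; free: X3
RREF:
  r0: [   1    0 -1/2]
  r1: [   0    1  1/2]
  r2: [   0    0    0]
Fix exponent of X3 at 1; solve each RREF row for its pivot's exponent:
  r0: exp(X1) + (-1/2)·1 = 0 ⇒ exp(X1) = 1/2
  r1: exp(X2) + (1/2)·1 = 0 ⇒ exp(X2) = -1/2
Π_1 = X1^(1/2) · X2^(-1/2) · X3

["1/2", "-1/2", "1"]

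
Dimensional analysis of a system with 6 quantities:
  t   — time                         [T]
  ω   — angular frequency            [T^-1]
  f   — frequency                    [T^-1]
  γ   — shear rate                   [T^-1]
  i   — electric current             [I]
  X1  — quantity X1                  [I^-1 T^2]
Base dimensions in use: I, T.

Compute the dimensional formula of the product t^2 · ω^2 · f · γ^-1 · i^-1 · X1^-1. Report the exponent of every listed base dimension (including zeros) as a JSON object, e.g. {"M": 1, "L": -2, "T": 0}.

{"I": 0, "T": -2}

Write exponents as rows I,T / cols t,ω,f,γ,i,X1:
  I: [ 0  0  0  0  1 -1]
  T: [ 1 -1 -1 -1  0  2]
  [I]: (2)·0+(2)·0+(1)·0+(-1)·0+(-1)·1+(-1)·-1 = 0
  [T]: (2)·1+(2)·-1+(1)·-1+(-1)·-1+(-1)·0+(-1)·2 = -2
⇒ T^-2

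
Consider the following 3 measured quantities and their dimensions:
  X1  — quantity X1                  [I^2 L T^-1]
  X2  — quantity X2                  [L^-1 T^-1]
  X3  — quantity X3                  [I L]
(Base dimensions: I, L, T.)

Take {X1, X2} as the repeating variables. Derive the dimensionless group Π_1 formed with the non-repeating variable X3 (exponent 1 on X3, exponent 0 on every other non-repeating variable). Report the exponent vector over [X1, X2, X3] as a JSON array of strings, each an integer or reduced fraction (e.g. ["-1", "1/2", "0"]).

["-1/2", "1/2", "1"]

Write exponents as rows I,L,T / cols X1,X2,X3:
  I: [ 2  0  1]
  L: [ 1 -1  1]
  T: [-1 -1  0]
RREF → pivots at {X1,X2} ⇒ r = 2
Pivot set = {X1,X2}, free = {X3}
RREF:
  r0: [   1    0  1/2]
  r1: [   0    1 -1/2]
  r2: [   0    0    0]
Fix exponent of X3 at 1; solve each RREF row for its pivot's exponent:
  r0: exp(X1) + (1/2)·1 = 0 ⇒ exp(X1) = -1/2
  r1: exp(X2) + (-1/2)·1 = 0 ⇒ exp(X2) = 1/2
Π_1 = X1^(-1/2) · X2^(1/2) · X3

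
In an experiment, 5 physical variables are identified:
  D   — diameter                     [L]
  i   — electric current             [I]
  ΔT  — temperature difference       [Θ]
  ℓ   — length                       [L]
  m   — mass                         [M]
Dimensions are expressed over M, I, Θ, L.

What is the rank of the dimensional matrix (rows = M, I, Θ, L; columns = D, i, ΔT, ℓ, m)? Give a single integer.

4

Dimensional matrix (M×I×Θ×L by D×i×ΔT×ℓ×m):
  M: [ 0  0  0  0  1]
  I: [ 0  1  0  0  0]
  Θ: [ 0  0  1  0  0]
  L: [ 1  0  0  1  0]
RREF → pivots at {D,i,ΔT,m} ⇒ r = 4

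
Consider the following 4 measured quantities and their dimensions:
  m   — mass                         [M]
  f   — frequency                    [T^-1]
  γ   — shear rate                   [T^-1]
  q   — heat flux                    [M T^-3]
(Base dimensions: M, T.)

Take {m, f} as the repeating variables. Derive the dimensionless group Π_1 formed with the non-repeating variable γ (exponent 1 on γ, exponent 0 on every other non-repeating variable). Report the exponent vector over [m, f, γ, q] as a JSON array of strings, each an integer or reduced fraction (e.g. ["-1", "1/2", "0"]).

Exponent matrix [M,T] × [m,f,γ,q]:
  M: [ 1  0  0  1]
  T: [ 0 -1 -1 -3]
RREF → pivots at {m,f} ⇒ r = 2
Repeat: m,f; free: γ,q
RREF:
  r0: [   1    0    0    1]
  r1: [   0    1    1    3]
Fix exponent of γ at 1, q at 0; solve each RREF row for its pivot's exponent:
  r0: exp(m) + (0)·1 = 0 ⇒ exp(m) = 0
  r1: exp(f) + (1)·1 = 0 ⇒ exp(f) = -1
Π_1 = f^-1 · γ

["0", "-1", "1", "0"]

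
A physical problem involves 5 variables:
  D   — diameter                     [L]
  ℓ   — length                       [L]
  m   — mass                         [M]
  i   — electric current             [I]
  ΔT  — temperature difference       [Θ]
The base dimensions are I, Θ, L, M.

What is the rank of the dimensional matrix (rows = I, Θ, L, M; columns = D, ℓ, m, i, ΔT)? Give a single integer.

Exponent matrix [I,Θ,L,M] × [D,ℓ,m,i,ΔT]:
  I: [ 0  0  0  1  0]
  Θ: [ 0  0  0  0  1]
  L: [ 1  1  0  0  0]
  M: [ 0  0  1  0  0]
Echelon form has 4 nonzero rows (pivots: D,m,i,ΔT)

4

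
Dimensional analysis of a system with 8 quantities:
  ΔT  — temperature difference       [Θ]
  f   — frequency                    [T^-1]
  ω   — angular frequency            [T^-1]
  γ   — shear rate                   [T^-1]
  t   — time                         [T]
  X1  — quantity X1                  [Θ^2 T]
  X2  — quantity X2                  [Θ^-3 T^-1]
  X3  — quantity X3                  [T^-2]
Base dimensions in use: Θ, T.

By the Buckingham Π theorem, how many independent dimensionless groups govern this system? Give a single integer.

6

Write exponents as rows Θ,T / cols ΔT,f,ω,γ,t,X1,X2,X3:
  Θ: [ 1  0  0  0  0  2 -3  0]
  T: [ 0 -1 -1 -1  1  1 -1 -2]
Row reduction gives pivot columns ΔT,f; rank = 2
Π count = n − r = 8 − 2 = 6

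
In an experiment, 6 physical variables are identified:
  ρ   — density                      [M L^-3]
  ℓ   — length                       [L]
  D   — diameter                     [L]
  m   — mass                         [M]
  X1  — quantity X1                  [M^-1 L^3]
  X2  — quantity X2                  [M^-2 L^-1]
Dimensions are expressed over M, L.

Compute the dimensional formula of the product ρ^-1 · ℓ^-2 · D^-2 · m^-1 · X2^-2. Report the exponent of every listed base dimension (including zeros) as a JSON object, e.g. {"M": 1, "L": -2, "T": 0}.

{"M": 2, "L": 1}

Write exponents as rows M,L / cols ρ,ℓ,D,m,X1,X2:
  M: [ 1  0  0  1 -1 -2]
  L: [-3  1  1  0  3 -1]
  [M]: (-1)·1+(-2)·0+(-2)·0+(-1)·1+(-2)·-2 = 2
  [L]: (-1)·-3+(-2)·1+(-2)·1+(-1)·0+(-2)·-1 = 1
⇒ M^2 L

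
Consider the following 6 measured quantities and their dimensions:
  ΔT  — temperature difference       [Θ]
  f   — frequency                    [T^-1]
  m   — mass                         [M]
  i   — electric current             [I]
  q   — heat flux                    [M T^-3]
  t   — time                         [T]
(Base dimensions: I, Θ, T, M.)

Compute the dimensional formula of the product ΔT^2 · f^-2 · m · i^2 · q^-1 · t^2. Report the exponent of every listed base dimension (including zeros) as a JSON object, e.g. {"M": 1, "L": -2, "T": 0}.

{"I": 2, "Θ": 2, "T": 7, "M": 0}

Write exponents as rows I,Θ,T,M / cols ΔT,f,m,i,q,t:
  I: [ 0  0  0  1  0  0]
  Θ: [ 1  0  0  0  0  0]
  T: [ 0 -1  0  0 -3  1]
  M: [ 0  0  1  0  1  0]
  [I]: (2)·0+(-2)·0+(1)·0+(2)·1+(-1)·0+(2)·0 = 2
  [Θ]: (2)·1+(-2)·0+(1)·0+(2)·0+(-1)·0+(2)·0 = 2
  [T]: (2)·0+(-2)·-1+(1)·0+(2)·0+(-1)·-3+(2)·1 = 7
  [M]: (2)·0+(-2)·0+(1)·1+(2)·0+(-1)·1+(2)·0 = 0
⇒ I^2 Θ^2 T^7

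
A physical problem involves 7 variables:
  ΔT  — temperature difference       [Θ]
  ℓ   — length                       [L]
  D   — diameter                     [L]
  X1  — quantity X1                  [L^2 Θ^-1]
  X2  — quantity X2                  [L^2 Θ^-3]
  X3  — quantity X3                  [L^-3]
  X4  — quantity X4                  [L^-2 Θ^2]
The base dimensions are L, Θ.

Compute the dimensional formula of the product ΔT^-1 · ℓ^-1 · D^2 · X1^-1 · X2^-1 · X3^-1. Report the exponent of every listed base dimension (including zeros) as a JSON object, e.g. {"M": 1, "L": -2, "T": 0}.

Dimensional matrix (L×Θ by ΔT×ℓ×D×X1×X2×X3×X4):
  L: [ 0  1  1  2  2 -3 -2]
  Θ: [ 1  0  0 -1 -3  0  2]
  [L]: (-1)·0+(-1)·1+(2)·1+(-1)·2+(-1)·2+(-1)·-3 = 0
  [Θ]: (-1)·1+(-1)·0+(2)·0+(-1)·-1+(-1)·-3+(-1)·0 = 3
⇒ Θ^3

{"L": 0, "Θ": 3}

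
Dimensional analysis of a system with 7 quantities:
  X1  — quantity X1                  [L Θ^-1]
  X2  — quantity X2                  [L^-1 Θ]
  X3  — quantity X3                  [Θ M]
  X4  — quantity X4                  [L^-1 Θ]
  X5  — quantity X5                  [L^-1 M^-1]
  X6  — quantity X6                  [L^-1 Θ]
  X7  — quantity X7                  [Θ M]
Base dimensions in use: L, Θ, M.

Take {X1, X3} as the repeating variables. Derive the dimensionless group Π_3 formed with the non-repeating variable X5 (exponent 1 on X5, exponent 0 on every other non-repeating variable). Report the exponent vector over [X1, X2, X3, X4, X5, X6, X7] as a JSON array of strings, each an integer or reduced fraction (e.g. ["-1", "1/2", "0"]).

Exponent matrix [L,Θ,M] × [X1,X2,X3,X4,X5,X6,X7]:
  L: [ 1 -1  0 -1 -1 -1  0]
  Θ: [-1  1  1  1  0  1  1]
  M: [ 0  0  1  0 -1  0  1]
RREF → pivots at {X1,X3} ⇒ r = 2
Pivot set = {X1,X3}, free = {X2,X4,X5,X6,X7}
RREF:
  r0: [   1   -1    0   -1   -1   -1    0]
  r1: [   0    0    1    0   -1    0    1]
  r2: [   0    0    0    0    0    0    0]
Fix exponent of X5 at 1, X2 at 0, X4 at 0, X6 at 0, X7 at 0; solve each RREF row for its pivot's exponent:
  r0: exp(X1) + (-1)·1 = 0 ⇒ exp(X1) = 1
  r1: exp(X3) + (-1)·1 = 0 ⇒ exp(X3) = 1
Π_3 = X1 · X3 · X5

["1", "0", "1", "0", "1", "0", "0"]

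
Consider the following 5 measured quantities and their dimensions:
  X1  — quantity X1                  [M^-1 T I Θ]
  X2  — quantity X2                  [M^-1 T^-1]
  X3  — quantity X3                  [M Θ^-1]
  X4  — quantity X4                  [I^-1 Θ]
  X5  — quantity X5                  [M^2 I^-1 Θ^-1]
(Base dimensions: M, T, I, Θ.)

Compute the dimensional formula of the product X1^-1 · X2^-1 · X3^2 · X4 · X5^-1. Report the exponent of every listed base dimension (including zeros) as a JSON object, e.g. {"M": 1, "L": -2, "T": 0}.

Dimensional matrix (M×T×I×Θ by X1×X2×X3×X4×X5):
  M: [-1 -1  1  0  2]
  T: [ 1 -1  0  0  0]
  I: [ 1  0  0 -1 -1]
  Θ: [ 1  0 -1  1 -1]
  [M]: (-1)·-1+(-1)·-1+(2)·1+(1)·0+(-1)·2 = 2
  [T]: (-1)·1+(-1)·-1+(2)·0+(1)·0+(-1)·0 = 0
  [I]: (-1)·1+(-1)·0+(2)·0+(1)·-1+(-1)·-1 = -1
  [Θ]: (-1)·1+(-1)·0+(2)·-1+(1)·1+(-1)·-1 = -1
⇒ M^2 I^-1 Θ^-1

{"M": 2, "T": 0, "I": -1, "Θ": -1}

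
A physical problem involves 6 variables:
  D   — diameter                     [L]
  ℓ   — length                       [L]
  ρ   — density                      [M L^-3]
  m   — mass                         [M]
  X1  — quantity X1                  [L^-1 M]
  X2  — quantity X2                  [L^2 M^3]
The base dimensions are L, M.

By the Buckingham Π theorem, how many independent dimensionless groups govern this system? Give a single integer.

4

Dimensional matrix (L×M by D×ℓ×ρ×m×X1×X2):
  L: [ 1  1 -3  0 -1  2]
  M: [ 0  0  1  1  1  3]
RREF → pivots at {D,ρ} ⇒ r = 2
n=6, r=2 ⇒ 4 dimensionless groups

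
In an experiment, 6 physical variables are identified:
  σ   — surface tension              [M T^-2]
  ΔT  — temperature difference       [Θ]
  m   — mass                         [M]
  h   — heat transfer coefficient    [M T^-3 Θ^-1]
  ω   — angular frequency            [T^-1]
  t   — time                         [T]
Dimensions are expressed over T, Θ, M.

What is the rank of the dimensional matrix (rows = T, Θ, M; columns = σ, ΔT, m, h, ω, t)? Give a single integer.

3

Exponent matrix [T,Θ,M] × [σ,ΔT,m,h,ω,t]:
  T: [-2  0  0 -3 -1  1]
  Θ: [ 0  1  0 -1  0  0]
  M: [ 1  0  1  1  0  0]
RREF → pivots at {σ,ΔT,m} ⇒ r = 3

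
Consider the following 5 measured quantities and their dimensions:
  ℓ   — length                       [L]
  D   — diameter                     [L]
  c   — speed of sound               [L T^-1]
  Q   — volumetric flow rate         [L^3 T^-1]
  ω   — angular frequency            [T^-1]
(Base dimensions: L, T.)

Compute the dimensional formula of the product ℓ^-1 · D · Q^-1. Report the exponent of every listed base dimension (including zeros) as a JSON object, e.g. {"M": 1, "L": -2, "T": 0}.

Exponent matrix [L,T] × [ℓ,D,c,Q,ω]:
  L: [ 1  1  1  3  0]
  T: [ 0  0 -1 -1 -1]
  [L]: (-1)·1+(1)·1+(-1)·3 = -3
  [T]: (-1)·0+(1)·0+(-1)·-1 = 1
⇒ L^-3 T

{"L": -3, "T": 1}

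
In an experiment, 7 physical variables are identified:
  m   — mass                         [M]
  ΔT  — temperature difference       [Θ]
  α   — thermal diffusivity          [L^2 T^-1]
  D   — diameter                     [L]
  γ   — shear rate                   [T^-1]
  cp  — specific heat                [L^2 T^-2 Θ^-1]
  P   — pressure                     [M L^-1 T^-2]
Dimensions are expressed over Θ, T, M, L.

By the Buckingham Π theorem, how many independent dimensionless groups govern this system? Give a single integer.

Exponent matrix [Θ,T,M,L] × [m,ΔT,α,D,γ,cp,P]:
  Θ: [ 0  1  0  0  0 -1  0]
  T: [ 0  0 -1  0 -1 -2 -2]
  M: [ 1  0  0  0  0  0  1]
  L: [ 0  0  2  1  0  2 -1]
Echelon form has 4 nonzero rows (pivots: m,ΔT,α,D)
Π count = n − r = 7 − 4 = 3

3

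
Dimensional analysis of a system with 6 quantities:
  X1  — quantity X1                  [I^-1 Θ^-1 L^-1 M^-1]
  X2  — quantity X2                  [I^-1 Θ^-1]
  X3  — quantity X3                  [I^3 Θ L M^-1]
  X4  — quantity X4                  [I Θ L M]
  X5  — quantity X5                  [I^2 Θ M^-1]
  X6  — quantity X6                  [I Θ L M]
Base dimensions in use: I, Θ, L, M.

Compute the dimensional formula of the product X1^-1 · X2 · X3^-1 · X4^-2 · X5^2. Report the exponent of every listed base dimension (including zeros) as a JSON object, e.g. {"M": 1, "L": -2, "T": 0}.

{"I": -1, "Θ": -1, "L": -2, "M": -2}

Dimensional matrix (I×Θ×L×M by X1×X2×X3×X4×X5×X6):
  I: [-1 -1  3  1  2  1]
  Θ: [-1 -1  1  1  1  1]
  L: [-1  0  1  1  0  1]
  M: [-1  0 -1  1 -1  1]
  [I]: (-1)·-1+(1)·-1+(-1)·3+(-2)·1+(2)·2 = -1
  [Θ]: (-1)·-1+(1)·-1+(-1)·1+(-2)·1+(2)·1 = -1
  [L]: (-1)·-1+(1)·0+(-1)·1+(-2)·1+(2)·0 = -2
  [M]: (-1)·-1+(1)·0+(-1)·-1+(-2)·1+(2)·-1 = -2
⇒ I^-1 Θ^-1 L^-2 M^-2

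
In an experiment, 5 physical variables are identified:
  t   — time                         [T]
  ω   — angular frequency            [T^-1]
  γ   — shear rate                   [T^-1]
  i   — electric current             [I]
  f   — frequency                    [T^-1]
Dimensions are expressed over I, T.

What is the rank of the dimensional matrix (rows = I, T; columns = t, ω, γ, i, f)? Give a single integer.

Exponent matrix [I,T] × [t,ω,γ,i,f]:
  I: [ 0  0  0  1  0]
  T: [ 1 -1 -1  0 -1]
Echelon form has 2 nonzero rows (pivots: t,i)

2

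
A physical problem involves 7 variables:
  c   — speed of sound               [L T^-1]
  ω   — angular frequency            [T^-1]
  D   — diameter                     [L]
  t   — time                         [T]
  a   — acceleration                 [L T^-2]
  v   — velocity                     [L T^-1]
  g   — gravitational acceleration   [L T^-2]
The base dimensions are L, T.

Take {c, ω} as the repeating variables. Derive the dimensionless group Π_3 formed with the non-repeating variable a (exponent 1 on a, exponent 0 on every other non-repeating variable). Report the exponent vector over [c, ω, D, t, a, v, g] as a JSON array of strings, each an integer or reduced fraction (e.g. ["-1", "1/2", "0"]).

["-1", "-1", "0", "0", "1", "0", "0"]

Dimensional matrix (L×T by c×ω×D×t×a×v×g):
  L: [ 1  0  1  0  1  1  1]
  T: [-1 -1  0  1 -2 -1 -2]
Row reduction gives pivot columns c,ω; rank = 2
Pivot set = {c,ω}, free = {D,t,a,v,g}
RREF:
  r0: [   1    0    1    0    1    1    1]
  r1: [   0    1   -1   -1    1    0    1]
Fix exponent of a at 1, D at 0, t at 0, v at 0, g at 0; solve each RREF row for its pivot's exponent:
  r0: exp(c) + (1)·1 = 0 ⇒ exp(c) = -1
  r1: exp(ω) + (1)·1 = 0 ⇒ exp(ω) = -1
Π_3 = c^-1 · ω^-1 · a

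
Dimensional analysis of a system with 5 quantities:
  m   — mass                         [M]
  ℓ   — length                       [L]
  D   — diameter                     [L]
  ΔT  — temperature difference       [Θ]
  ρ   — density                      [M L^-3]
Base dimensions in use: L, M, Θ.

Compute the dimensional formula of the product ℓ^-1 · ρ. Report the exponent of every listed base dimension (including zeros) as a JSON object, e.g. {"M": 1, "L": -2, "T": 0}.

{"L": -4, "M": 1, "Θ": 0}

Dimensional matrix (L×M×Θ by m×ℓ×D×ΔT×ρ):
  L: [ 0  1  1  0 -3]
  M: [ 1  0  0  0  1]
  Θ: [ 0  0  0  1  0]
  [L]: (-1)·1+(1)·-3 = -4
  [M]: (-1)·0+(1)·1 = 1
  [Θ]: (-1)·0+(1)·0 = 0
⇒ L^-4 M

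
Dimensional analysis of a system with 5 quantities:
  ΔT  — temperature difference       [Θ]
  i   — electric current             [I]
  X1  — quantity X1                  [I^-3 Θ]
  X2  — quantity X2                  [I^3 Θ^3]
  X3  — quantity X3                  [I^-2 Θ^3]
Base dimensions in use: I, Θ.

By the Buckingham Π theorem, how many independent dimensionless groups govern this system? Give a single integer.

Exponent matrix [I,Θ] × [ΔT,i,X1,X2,X3]:
  I: [ 0  1 -3  3 -2]
  Θ: [ 1  0  1  3  3]
Echelon form has 2 nonzero rows (pivots: ΔT,i)
5 vars − rank 2 = 3 Π groups

3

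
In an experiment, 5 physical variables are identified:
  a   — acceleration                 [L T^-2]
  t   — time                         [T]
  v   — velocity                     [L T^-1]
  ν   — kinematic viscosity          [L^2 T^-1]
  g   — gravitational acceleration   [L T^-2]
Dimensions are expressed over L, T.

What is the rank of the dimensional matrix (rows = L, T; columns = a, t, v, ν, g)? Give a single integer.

2

Write exponents as rows L,T / cols a,t,v,ν,g:
  L: [ 1  0  1  2  1]
  T: [-2  1 -1 -1 -2]
RREF → pivots at {a,t} ⇒ r = 2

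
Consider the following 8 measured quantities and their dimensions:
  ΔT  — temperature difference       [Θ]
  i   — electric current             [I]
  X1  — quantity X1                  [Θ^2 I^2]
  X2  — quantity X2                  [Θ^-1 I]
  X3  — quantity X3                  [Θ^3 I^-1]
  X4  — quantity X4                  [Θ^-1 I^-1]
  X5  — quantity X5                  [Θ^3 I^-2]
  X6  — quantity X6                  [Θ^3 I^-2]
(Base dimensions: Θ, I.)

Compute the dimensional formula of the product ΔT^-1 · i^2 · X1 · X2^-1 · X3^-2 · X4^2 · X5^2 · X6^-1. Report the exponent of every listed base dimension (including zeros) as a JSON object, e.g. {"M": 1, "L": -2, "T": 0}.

{"Θ": -3, "I": 1}

Write exponents as rows Θ,I / cols ΔT,i,X1,X2,X3,X4,X5,X6:
  Θ: [ 1  0  2 -1  3 -1  3  3]
  I: [ 0  1  2  1 -1 -1 -2 -2]
  [Θ]: (-1)·1+(2)·0+(1)·2+(-1)·-1+(-2)·3+(2)·-1+(2)·3+(-1)·3 = -3
  [I]: (-1)·0+(2)·1+(1)·2+(-1)·1+(-2)·-1+(2)·-1+(2)·-2+(-1)·-2 = 1
⇒ Θ^-3 I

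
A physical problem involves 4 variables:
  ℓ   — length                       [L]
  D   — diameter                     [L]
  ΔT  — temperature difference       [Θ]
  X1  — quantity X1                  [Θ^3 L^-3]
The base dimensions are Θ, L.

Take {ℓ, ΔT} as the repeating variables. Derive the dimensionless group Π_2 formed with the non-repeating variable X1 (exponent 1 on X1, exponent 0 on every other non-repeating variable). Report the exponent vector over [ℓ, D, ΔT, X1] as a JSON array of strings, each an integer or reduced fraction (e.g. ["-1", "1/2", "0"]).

["3", "0", "-3", "1"]

Exponent matrix [Θ,L] × [ℓ,D,ΔT,X1]:
  Θ: [ 0  0  1  3]
  L: [ 1  1  0 -3]
RREF → pivots at {ℓ,ΔT} ⇒ r = 2
Pivot set = {ℓ,ΔT}, free = {D,X1}
RREF:
  r0: [   1    1    0   -3]
  r1: [   0    0    1    3]
Fix exponent of X1 at 1, D at 0; solve each RREF row for its pivot's exponent:
  r0: exp(ℓ) + (-3)·1 = 0 ⇒ exp(ℓ) = 3
  r1: exp(ΔT) + (3)·1 = 0 ⇒ exp(ΔT) = -3
Π_2 = ℓ^3 · ΔT^-3 · X1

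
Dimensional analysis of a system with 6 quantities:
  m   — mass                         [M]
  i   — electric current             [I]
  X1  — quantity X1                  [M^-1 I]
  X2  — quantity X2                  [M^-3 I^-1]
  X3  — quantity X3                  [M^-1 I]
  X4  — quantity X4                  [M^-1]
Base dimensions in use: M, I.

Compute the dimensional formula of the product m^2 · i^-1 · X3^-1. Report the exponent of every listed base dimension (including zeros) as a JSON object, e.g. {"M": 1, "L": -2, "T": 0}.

Write exponents as rows M,I / cols m,i,X1,X2,X3,X4:
  M: [ 1  0 -1 -3 -1 -1]
  I: [ 0  1  1 -1  1  0]
  [M]: (2)·1+(-1)·0+(-1)·-1 = 3
  [I]: (2)·0+(-1)·1+(-1)·1 = -2
⇒ M^3 I^-2

{"M": 3, "I": -2}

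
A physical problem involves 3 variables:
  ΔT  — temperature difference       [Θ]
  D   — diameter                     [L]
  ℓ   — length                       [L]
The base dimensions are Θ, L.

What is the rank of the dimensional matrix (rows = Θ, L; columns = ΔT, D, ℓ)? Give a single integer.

Write exponents as rows Θ,L / cols ΔT,D,ℓ:
  Θ: [ 1  0  0]
  L: [ 0  1  1]
Echelon form has 2 nonzero rows (pivots: ΔT,D)

2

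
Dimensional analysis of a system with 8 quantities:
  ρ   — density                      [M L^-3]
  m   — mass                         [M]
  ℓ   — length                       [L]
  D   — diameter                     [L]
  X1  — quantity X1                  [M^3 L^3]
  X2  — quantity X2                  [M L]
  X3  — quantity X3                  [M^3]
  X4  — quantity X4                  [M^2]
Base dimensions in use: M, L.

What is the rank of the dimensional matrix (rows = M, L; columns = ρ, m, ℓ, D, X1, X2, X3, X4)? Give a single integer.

Dimensional matrix (M×L by ρ×m×ℓ×D×X1×X2×X3×X4):
  M: [ 1  1  0  0  3  1  3  2]
  L: [-3  0  1  1  3  1  0  0]
Echelon form has 2 nonzero rows (pivots: ρ,m)

2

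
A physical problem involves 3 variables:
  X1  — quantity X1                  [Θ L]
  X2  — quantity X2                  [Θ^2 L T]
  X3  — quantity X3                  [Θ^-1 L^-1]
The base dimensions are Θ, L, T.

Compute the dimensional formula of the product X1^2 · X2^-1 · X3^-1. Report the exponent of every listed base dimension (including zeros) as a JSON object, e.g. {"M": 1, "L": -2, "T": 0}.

Exponent matrix [Θ,L,T] × [X1,X2,X3]:
  Θ: [ 1  2 -1]
  L: [ 1  1 -1]
  T: [ 0  1  0]
  [Θ]: (2)·1+(-1)·2+(-1)·-1 = 1
  [L]: (2)·1+(-1)·1+(-1)·-1 = 2
  [T]: (2)·0+(-1)·1+(-1)·0 = -1
⇒ Θ L^2 T^-1

{"Θ": 1, "L": 2, "T": -1}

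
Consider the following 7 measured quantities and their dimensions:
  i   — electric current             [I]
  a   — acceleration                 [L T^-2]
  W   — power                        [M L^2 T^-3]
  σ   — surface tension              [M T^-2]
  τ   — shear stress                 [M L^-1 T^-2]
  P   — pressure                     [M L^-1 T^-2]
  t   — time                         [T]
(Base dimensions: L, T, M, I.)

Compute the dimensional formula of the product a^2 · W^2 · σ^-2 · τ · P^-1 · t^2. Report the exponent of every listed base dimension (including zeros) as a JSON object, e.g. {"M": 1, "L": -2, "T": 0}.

{"L": 6, "T": -4, "M": 0, "I": 0}

Write exponents as rows L,T,M,I / cols i,a,W,σ,τ,P,t:
  L: [ 0  1  2  0 -1 -1  0]
  T: [ 0 -2 -3 -2 -2 -2  1]
  M: [ 0  0  1  1  1  1  0]
  I: [ 1  0  0  0  0  0  0]
  [L]: (2)·1+(2)·2+(-2)·0+(1)·-1+(-1)·-1+(2)·0 = 6
  [T]: (2)·-2+(2)·-3+(-2)·-2+(1)·-2+(-1)·-2+(2)·1 = -4
  [M]: (2)·0+(2)·1+(-2)·1+(1)·1+(-1)·1+(2)·0 = 0
  [I]: (2)·0+(2)·0+(-2)·0+(1)·0+(-1)·0+(2)·0 = 0
⇒ L^6 T^-4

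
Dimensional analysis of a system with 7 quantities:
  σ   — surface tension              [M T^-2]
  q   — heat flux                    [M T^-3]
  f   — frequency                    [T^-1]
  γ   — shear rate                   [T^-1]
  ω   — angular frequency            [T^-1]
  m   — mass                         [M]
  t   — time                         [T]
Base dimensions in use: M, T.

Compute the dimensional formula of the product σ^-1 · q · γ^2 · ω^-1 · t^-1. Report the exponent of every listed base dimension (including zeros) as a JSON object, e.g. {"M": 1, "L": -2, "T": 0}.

{"M": 0, "T": -3}

Dimensional matrix (M×T by σ×q×f×γ×ω×m×t):
  M: [ 1  1  0  0  0  1  0]
  T: [-2 -3 -1 -1 -1  0  1]
  [M]: (-1)·1+(1)·1+(2)·0+(-1)·0+(-1)·0 = 0
  [T]: (-1)·-2+(1)·-3+(2)·-1+(-1)·-1+(-1)·1 = -3
⇒ T^-3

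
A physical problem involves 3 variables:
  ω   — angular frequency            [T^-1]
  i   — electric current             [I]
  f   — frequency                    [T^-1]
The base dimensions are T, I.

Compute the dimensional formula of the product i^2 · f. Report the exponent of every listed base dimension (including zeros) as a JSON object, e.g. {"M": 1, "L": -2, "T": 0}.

{"T": -1, "I": 2}

Write exponents as rows T,I / cols ω,i,f:
  T: [-1  0 -1]
  I: [ 0  1  0]
  [T]: (2)·0+(1)·-1 = -1
  [I]: (2)·1+(1)·0 = 2
⇒ T^-1 I^2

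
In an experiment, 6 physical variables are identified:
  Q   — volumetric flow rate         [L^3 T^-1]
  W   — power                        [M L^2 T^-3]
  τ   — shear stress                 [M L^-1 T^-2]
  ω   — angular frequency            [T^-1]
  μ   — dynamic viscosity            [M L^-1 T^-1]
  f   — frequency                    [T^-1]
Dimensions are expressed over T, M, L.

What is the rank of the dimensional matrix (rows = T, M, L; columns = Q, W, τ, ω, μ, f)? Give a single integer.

3

Exponent matrix [T,M,L] × [Q,W,τ,ω,μ,f]:
  T: [-1 -3 -2 -1 -1 -1]
  M: [ 0  1  1  0  1  0]
  L: [ 3  2 -1  0 -1  0]
Row reduction gives pivot columns Q,W,ω; rank = 3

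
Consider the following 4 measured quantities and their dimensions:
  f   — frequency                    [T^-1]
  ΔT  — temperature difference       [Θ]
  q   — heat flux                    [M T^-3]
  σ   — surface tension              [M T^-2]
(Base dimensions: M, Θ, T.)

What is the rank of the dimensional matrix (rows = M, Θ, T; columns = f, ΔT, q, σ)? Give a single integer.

3

Dimensional matrix (M×Θ×T by f×ΔT×q×σ):
  M: [ 0  0  1  1]
  Θ: [ 0  1  0  0]
  T: [-1  0 -3 -2]
Row reduction gives pivot columns f,ΔT,q; rank = 3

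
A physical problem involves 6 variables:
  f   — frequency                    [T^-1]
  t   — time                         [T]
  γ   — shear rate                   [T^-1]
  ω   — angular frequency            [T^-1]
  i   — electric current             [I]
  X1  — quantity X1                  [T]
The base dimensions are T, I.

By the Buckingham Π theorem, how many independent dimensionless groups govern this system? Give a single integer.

Dimensional matrix (T×I by f×t×γ×ω×i×X1):
  T: [-1  1 -1 -1  0  1]
  I: [ 0  0  0  0  1  0]
RREF → pivots at {f,i} ⇒ r = 2
Π count = n − r = 6 − 2 = 4

4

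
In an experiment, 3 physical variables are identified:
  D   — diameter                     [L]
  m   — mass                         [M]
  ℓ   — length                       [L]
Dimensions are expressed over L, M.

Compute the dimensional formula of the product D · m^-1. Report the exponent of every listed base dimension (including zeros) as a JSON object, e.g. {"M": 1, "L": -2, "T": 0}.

Dimensional matrix (L×M by D×m×ℓ):
  L: [ 1  0  1]
  M: [ 0  1  0]
  [L]: (1)·1+(-1)·0 = 1
  [M]: (1)·0+(-1)·1 = -1
⇒ L M^-1

{"L": 1, "M": -1}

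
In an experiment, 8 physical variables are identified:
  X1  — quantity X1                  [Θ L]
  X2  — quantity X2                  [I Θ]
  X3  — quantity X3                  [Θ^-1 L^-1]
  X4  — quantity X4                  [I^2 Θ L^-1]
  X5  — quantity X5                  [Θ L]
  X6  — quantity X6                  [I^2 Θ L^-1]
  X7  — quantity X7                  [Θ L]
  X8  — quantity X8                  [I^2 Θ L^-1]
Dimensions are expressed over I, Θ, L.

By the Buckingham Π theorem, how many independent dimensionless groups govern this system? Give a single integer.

6

Dimensional matrix (I×Θ×L by X1×X2×X3×X4×X5×X6×X7×X8):
  I: [ 0  1  0  2  0  2  0  2]
  Θ: [ 1  1 -1  1  1  1  1  1]
  L: [ 1  0 -1 -1  1 -1  1 -1]
Row reduction gives pivot columns X1,X2; rank = 2
Π count = n − r = 8 − 2 = 6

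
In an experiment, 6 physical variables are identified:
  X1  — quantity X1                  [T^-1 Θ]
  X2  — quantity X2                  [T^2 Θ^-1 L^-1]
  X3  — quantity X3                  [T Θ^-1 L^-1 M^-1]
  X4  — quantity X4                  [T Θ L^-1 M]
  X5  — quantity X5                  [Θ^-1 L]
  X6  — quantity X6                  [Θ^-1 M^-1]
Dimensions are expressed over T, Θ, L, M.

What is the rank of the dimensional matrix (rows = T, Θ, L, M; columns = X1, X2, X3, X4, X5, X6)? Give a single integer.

3

Exponent matrix [T,Θ,L,M] × [X1,X2,X3,X4,X5,X6]:
  T: [-1  2  1  1  0  0]
  Θ: [ 1 -1 -1  1 -1 -1]
  L: [ 0 -1 -1 -1  1  0]
  M: [ 0  0 -1  1  0 -1]
RREF → pivots at {X1,X2,X3} ⇒ r = 3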